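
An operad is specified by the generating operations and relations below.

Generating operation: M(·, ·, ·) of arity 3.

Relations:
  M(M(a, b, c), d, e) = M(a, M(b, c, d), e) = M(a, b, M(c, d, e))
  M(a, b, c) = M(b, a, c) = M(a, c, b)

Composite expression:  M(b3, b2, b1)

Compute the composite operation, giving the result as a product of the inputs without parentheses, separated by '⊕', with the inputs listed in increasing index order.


b1 ⊕ b2 ⊕ b3


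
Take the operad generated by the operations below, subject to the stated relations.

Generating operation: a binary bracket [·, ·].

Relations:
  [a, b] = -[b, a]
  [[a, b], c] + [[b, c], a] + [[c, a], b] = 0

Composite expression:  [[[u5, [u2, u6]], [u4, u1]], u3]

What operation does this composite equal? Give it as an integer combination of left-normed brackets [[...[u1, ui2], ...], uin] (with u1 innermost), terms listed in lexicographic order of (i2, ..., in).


-[[[[[u1, u4], u2], u6], u5], u3] + [[[[[u1, u4], u5], u2], u6], u3] - [[[[[u1, u4], u5], u6], u2], u3] + [[[[[u1, u4], u6], u2], u5], u3]

Antisymmetry and Jacobi reduce to u1-anchored left-normed brackets.
Composite bracket: [[[u5, [u2, u6]], [u4, u1]], u3]
Applying ab - ba throughout gives 32 signed words (2^5 = 32).
Collect the words opening with u1:
  the word u1u4u2u6u5u3 carries sign -1 and contributes -[[[[[u1, u4], u2], u6], u5], u3]
  the word u1u4u5u2u6u3 carries sign +1 and contributes +[[[[[u1, u4], u5], u2], u6], u3]
  the word u1u4u5u6u2u3 carries sign -1 and contributes -[[[[[u1, u4], u5], u6], u2], u3]
  the word u1u4u6u2u5u3 carries sign +1 and contributes +[[[[[u1, u4], u6], u2], u5], u3]


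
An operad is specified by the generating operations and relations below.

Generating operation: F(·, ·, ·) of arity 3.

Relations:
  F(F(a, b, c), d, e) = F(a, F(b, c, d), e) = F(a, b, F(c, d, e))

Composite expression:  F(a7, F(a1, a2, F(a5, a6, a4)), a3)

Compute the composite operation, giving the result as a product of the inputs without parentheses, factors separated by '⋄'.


a7 ⋄ a1 ⋄ a2 ⋄ a5 ⋄ a6 ⋄ a4 ⋄ a3

All parenthesizations of F agree; list the a-inputs left to right.
F(a5, a6, a4) flattens to a5 ⋄ a6 ⋄ a4
F(a1, a2, F(a5, a6, a4)) flattens to a1 ⋄ a2 ⋄ a5 ⋄ a6 ⋄ a4
F(a7, F(a1, a2, F(a5, a6, a4)), a3) flattens to a7 ⋄ a1 ⋄ a2 ⋄ a5 ⋄ a6 ⋄ a4 ⋄ a3


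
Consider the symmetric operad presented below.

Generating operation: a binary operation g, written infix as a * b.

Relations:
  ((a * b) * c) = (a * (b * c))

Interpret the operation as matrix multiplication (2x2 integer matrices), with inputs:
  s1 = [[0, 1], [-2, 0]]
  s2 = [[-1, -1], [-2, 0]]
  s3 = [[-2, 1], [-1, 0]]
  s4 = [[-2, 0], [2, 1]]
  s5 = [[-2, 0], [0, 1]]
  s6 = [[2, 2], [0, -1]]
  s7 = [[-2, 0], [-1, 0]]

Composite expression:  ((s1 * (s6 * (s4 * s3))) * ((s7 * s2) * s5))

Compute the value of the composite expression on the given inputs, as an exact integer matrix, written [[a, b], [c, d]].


[[-16, 8], [-16, 8]]


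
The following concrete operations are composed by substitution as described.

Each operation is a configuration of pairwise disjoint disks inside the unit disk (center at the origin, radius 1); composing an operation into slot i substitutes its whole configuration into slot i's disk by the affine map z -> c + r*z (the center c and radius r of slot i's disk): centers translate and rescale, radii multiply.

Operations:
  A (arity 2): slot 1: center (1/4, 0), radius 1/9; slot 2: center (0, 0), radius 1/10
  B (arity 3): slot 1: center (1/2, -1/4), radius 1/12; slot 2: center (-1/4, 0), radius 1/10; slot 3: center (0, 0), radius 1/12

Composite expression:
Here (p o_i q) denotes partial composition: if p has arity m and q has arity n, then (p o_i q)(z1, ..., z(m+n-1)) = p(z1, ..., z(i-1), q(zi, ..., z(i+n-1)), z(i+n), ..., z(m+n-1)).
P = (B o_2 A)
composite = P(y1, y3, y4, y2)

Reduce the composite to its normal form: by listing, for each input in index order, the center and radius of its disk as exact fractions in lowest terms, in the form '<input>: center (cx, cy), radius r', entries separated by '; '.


y1: center (1/2, -1/4), radius 1/12; y2: center (0, 0), radius 1/12; y3: center (-9/40, 0), radius 1/90; y4: center (-1/4, 0), radius 1/100

Each y-disk chains the slot maps above it in B; radii multiply.
y1: after 1 affine step, its disk has center (1/2, -1/4), radius 1/12
y3: after 2 affine steps, its disk has center (-9/40, 0), radius 1/90
y4: after 2 affine steps, its disk has center (-1/4, 0), radius 1/100
y2: after 1 affine step, its disk has center (0, 0), radius 1/12


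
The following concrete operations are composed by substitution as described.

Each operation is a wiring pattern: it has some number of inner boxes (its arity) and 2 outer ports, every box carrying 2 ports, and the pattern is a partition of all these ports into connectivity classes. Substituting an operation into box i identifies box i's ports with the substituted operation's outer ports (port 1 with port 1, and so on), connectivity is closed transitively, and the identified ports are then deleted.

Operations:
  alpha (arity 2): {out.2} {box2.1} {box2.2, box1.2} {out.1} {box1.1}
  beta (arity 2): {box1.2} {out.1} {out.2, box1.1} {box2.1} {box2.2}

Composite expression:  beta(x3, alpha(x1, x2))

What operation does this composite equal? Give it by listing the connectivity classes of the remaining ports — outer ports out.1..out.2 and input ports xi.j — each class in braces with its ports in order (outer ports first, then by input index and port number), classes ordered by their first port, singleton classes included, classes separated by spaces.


Treat the ports identified at beta as solder joints: merge, then drop.
composing alpha on (x1, x2), with out.j its own outer ports: {out.1} {out.2} {x1.1} {x1.2, x2.2} {x2.1}
composing beta on (x3, x1, x2), with out.j its own outer ports: {out.1} {out.2, x3.1} {x1.1} {x1.2, x2.2} {x2.1} {x3.2}

{out.1} {out.2, x3.1} {x1.1} {x1.2, x2.2} {x2.1} {x3.2}


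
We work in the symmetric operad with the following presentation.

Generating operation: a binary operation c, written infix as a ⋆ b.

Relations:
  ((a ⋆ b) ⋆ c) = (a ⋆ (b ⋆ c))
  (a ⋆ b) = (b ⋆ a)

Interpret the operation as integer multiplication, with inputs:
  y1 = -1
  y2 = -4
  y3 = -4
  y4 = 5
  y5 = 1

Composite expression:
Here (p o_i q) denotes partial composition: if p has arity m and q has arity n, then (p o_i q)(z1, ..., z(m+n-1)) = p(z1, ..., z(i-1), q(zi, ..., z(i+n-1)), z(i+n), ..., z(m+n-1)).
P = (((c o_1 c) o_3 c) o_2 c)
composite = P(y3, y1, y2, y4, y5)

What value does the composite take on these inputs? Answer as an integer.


(y1 ⋆ y2) = 4
(y3 ⋆ (y1 ⋆ y2)) = -16
(y4 ⋆ y5) = 5
((y3 ⋆ (y1 ⋆ y2)) ⋆ (y4 ⋆ y5)) = -80

-80


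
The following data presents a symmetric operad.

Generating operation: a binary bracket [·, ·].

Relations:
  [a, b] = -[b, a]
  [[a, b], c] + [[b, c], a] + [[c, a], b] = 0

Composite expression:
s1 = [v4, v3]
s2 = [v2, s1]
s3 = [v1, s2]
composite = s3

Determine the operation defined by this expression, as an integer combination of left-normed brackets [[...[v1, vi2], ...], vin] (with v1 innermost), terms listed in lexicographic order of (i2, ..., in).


A multilinear Lie element is pinned by v1-initial words (v1 innermost).
Composite bracket: [v1, [v2, [v4, v3]]]
Each bracket splits as ab - ba, giving 8 signed words (2^3 = 8).
Only words starting with v1 matter:
  from v1v2v3v4, sign -1: term -[[[v1, v2], v3], v4]
  from v1v2v4v3, sign +1: term +[[[v1, v2], v4], v3]
  from v1v3v4v2, sign +1: term +[[[v1, v3], v4], v2]
  from v1v4v3v2, sign -1: term -[[[v1, v4], v3], v2]

-[[[v1, v2], v3], v4] + [[[v1, v2], v4], v3] + [[[v1, v3], v4], v2] - [[[v1, v4], v3], v2]


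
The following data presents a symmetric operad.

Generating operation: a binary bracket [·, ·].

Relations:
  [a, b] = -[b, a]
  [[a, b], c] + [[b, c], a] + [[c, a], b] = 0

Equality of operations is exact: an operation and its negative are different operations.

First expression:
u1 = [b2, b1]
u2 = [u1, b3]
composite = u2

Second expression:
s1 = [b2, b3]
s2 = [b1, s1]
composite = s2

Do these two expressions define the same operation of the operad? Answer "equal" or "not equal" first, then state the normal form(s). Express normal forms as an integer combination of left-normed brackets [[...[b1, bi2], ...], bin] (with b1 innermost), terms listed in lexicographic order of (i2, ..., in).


not equal: they reduce to -[[b1, b2], b3] and [[b1, b2], b3] - [[b1, b3], b2]

Normal form of the first expression: -[[b1, b2], b3]
Normal form of the second expression: [[b1, b2], b3] - [[b1, b3], b2]
The normal forms differ: not equal.


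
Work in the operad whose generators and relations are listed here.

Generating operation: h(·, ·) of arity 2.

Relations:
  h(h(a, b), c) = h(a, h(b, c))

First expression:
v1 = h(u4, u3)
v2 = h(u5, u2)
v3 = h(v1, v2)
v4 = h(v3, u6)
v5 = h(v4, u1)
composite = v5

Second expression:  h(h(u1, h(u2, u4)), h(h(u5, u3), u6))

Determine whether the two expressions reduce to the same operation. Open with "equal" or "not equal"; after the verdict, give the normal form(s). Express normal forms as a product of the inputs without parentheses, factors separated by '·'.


not equal; first: u4 · u3 · u5 · u2 · u6 · u1; second: u1 · u2 · u4 · u5 · u3 · u6


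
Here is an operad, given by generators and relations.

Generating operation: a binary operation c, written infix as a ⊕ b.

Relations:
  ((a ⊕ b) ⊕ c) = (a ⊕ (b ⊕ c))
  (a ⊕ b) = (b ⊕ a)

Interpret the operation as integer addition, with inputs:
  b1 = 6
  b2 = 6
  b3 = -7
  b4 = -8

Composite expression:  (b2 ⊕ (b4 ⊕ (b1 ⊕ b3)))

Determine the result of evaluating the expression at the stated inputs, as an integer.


-3

(b1 ⊕ b3) = -1
(b4 ⊕ (b1 ⊕ b3)) = -9
(b2 ⊕ (b4 ⊕ (b1 ⊕ b3))) = -3


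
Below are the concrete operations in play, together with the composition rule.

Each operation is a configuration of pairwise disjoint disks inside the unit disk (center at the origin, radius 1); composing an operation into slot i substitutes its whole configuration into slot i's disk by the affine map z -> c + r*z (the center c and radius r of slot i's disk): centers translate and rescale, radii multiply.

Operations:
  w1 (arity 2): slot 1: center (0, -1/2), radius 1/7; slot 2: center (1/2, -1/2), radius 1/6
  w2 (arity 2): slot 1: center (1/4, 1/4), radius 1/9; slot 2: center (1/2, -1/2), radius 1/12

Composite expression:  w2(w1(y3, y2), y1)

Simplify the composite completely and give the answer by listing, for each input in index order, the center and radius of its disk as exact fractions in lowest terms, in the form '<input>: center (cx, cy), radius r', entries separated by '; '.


y1: center (1/2, -1/2), radius 1/12; y2: center (11/36, 7/36), radius 1/54; y3: center (1/4, 7/36), radius 1/63


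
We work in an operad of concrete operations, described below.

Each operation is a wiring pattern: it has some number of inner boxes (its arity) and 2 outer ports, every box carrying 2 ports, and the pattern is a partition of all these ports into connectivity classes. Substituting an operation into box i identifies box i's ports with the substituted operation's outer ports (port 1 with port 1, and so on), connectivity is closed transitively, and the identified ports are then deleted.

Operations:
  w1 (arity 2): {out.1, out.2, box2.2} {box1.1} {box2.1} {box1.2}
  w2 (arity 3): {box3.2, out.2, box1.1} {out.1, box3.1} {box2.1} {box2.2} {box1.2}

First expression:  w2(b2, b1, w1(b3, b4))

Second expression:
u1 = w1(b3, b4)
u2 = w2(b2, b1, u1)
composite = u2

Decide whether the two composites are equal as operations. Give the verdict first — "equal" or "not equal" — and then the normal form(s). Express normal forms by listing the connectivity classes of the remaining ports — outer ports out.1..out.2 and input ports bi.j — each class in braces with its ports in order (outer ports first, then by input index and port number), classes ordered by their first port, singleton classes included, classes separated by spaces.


equal; the common form is {out.1, out.2, b2.1, b4.2} {b1.1} {b1.2} {b2.2} {b3.1} {b3.2} {b4.1}

The first expression reduces to {out.1, out.2, b2.1, b4.2} {b1.1} {b1.2} {b2.2} {b3.1} {b3.2} {b4.1}
The second expression reduces to {out.1, out.2, b2.1, b4.2} {b1.1} {b1.2} {b2.2} {b3.1} {b3.2} {b4.1}
The normal forms match — equal.


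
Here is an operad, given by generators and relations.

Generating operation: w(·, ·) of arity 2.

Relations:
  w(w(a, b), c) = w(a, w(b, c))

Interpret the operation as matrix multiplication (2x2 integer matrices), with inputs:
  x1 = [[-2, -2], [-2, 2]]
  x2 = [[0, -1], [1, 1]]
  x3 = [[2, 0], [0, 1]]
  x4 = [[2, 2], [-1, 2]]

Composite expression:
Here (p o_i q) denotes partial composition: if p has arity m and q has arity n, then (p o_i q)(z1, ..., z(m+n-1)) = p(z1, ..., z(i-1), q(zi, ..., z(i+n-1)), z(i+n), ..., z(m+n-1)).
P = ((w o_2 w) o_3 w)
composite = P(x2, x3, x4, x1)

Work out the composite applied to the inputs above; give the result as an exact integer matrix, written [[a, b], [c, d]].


[[2, -6], [-18, 6]]


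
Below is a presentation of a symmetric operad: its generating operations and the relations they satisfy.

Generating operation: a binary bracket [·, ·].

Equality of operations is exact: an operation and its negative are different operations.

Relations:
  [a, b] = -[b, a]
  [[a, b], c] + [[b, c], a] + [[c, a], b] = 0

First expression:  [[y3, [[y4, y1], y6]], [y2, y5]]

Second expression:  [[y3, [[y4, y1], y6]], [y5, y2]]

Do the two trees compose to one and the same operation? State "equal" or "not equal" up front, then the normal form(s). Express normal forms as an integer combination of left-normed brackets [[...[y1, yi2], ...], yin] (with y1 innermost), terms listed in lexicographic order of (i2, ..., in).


not equal; the first gives [[[[[y1, y4], y6], y3], y2], y5] - [[[[[y1, y4], y6], y3], y5], y2] and the second -[[[[[y1, y4], y6], y3], y2], y5] + [[[[[y1, y4], y6], y3], y5], y2]


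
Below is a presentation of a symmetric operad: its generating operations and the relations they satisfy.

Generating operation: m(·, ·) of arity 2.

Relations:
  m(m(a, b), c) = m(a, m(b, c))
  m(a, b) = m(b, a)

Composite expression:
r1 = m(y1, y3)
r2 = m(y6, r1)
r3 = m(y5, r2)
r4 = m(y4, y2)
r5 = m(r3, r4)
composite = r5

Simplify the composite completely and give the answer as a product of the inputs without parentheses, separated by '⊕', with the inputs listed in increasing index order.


y1 ⊕ y2 ⊕ y3 ⊕ y4 ⊕ y5 ⊕ y6

Both nesting and order wash out for m; what remains is which y's occur.
m(y1, y3) unparenthesizes to y1 ⊕ y3
m(y6, m(y1, y3)) unparenthesizes to y6 ⊕ y1 ⊕ y3
m(y5, m(y6, m(y1, y3))) unparenthesizes to y5 ⊕ y6 ⊕ y1 ⊕ y3
m(y4, y2) unparenthesizes to y4 ⊕ y2
m(m(y5, m(y6, m(y1, y3))), m(y4, y2)) unparenthesizes to y5 ⊕ y6 ⊕ y1 ⊕ y3 ⊕ y4 ⊕ y2
sorting the factors by input index: y1 ⊕ y2 ⊕ y3 ⊕ y4 ⊕ y5 ⊕ y6


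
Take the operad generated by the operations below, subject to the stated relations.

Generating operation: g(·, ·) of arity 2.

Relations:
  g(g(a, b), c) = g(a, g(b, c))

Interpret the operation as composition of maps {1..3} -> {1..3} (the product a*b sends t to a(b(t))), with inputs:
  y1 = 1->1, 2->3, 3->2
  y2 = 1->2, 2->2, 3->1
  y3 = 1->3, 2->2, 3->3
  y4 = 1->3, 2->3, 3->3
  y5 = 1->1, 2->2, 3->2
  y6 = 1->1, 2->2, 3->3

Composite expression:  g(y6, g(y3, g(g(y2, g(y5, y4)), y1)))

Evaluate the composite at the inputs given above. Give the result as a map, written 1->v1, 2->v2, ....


g(y5, y4) = 1->2, 2->2, 3->2
g(y2, g(y5, y4)) = 1->2, 2->2, 3->2
g(g(y2, g(y5, y4)), y1) = 1->2, 2->2, 3->2
g(y3, g(g(y2, g(y5, y4)), y1)) = 1->2, 2->2, 3->2
g(y6, g(y3, g(g(y2, g(y5, y4)), y1))) = 1->2, 2->2, 3->2

1->2, 2->2, 3->2


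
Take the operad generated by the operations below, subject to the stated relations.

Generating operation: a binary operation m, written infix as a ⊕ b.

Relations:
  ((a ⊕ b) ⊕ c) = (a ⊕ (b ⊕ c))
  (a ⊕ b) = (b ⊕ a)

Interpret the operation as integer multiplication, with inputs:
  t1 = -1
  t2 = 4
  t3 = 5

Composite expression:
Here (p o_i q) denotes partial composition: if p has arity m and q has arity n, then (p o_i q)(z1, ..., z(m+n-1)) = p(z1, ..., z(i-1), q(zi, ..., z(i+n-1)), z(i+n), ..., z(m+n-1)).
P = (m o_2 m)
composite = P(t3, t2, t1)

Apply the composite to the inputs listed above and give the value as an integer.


-20


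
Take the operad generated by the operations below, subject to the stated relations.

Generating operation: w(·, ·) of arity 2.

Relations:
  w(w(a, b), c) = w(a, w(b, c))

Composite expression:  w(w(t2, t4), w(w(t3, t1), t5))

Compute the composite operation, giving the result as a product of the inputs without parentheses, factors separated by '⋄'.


t2 ⋄ t4 ⋄ t3 ⋄ t1 ⋄ t5

Key point: w is associative — brackets drop, the t-order remains.
w(t2, t4) unparenthesizes to t2 ⋄ t4
w(t3, t1) unparenthesizes to t3 ⋄ t1
w(w(t3, t1), t5) unparenthesizes to t3 ⋄ t1 ⋄ t5
w(w(t2, t4), w(w(t3, t1), t5)) unparenthesizes to t2 ⋄ t4 ⋄ t3 ⋄ t1 ⋄ t5


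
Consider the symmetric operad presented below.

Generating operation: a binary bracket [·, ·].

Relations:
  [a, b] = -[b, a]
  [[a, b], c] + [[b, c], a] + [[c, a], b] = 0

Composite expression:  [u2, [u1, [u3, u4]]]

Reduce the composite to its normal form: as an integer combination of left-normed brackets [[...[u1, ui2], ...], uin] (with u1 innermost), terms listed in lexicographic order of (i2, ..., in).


Left-normed coefficients sit on the u1-initial expansion words.
Composite bracket: [u2, [u1, [u3, u4]]]
Under [a, b] = ab - ba we get 8 signed associative words (2^3 = 8).
The u1-initial words carry the normal form:
  from u1u3u4u2, sign -1: term -[[[u1, u3], u4], u2]
  from u1u4u3u2, sign +1: term +[[[u1, u4], u3], u2]

-[[[u1, u3], u4], u2] + [[[u1, u4], u3], u2]


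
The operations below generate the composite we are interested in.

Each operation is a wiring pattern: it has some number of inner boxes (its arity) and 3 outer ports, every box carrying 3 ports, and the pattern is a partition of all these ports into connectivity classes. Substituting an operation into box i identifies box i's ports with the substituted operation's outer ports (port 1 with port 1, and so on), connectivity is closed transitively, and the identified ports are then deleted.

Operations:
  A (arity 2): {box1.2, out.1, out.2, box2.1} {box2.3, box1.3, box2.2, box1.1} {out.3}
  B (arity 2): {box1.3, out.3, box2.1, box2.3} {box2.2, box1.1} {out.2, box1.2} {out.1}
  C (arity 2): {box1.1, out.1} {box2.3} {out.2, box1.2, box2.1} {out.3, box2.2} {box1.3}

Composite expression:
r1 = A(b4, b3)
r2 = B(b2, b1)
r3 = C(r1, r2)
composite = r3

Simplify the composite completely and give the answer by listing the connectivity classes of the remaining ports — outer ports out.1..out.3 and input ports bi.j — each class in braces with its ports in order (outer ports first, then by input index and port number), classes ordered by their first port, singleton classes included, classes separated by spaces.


{out.1, out.2, b3.1, b4.2} {out.3, b2.2} {b1.1, b1.3, b2.3} {b1.2, b2.1} {b3.2, b3.3, b4.1, b4.3}

Two ports join when wires chain via C-identified ports.
stage A: inputs (b4, b3), connectivity {out.1, out.2, b3.1, b4.2} {out.3} {b3.2, b3.3, b4.1, b4.3}, out.j its boundary
stage B: inputs (b2, b1), connectivity {out.1} {out.2, b2.2} {out.3, b1.1, b1.3, b2.3} {b1.2, b2.1}, out.j its boundary
stage C: inputs (b4, b3, b2, b1), connectivity {out.1, out.2, b3.1, b4.2} {out.3, b2.2} {b1.1, b1.3, b2.3} {b1.2, b2.1} {b3.2, b3.3, b4.1, b4.3}, out.j its boundary


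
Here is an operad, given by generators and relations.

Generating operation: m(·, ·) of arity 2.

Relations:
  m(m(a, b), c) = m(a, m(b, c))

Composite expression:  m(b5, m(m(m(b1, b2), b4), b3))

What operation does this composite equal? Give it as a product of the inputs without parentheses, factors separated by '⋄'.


b5 ⋄ b1 ⋄ b2 ⋄ b4 ⋄ b3

Every regrouping of m is equal, so read the b-inputs in written order.
m(b1, b2) spells out as b1 ⋄ b2
m(m(b1, b2), b4) spells out as b1 ⋄ b2 ⋄ b4
m(m(m(b1, b2), b4), b3) spells out as b1 ⋄ b2 ⋄ b4 ⋄ b3
m(b5, m(m(m(b1, b2), b4), b3)) spells out as b5 ⋄ b1 ⋄ b2 ⋄ b4 ⋄ b3


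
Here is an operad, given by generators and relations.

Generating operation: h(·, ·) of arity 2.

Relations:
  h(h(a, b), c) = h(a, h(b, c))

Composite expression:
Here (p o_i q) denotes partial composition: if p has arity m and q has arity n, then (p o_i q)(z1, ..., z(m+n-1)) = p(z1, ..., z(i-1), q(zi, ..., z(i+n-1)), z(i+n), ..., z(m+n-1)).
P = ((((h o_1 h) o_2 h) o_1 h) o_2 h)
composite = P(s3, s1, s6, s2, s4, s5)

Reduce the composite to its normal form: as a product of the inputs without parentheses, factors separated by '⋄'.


s3 ⋄ s1 ⋄ s6 ⋄ s2 ⋄ s4 ⋄ s5


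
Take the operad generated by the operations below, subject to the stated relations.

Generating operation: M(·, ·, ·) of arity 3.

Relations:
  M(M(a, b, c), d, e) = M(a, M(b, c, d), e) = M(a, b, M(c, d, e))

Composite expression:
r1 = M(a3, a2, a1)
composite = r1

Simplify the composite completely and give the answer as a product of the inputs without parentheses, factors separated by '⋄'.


a3 ⋄ a2 ⋄ a1

Key point: M is associative — brackets drop, the a-order remains.
M(a3, a2, a1) linearizes to a3 ⋄ a2 ⋄ a1


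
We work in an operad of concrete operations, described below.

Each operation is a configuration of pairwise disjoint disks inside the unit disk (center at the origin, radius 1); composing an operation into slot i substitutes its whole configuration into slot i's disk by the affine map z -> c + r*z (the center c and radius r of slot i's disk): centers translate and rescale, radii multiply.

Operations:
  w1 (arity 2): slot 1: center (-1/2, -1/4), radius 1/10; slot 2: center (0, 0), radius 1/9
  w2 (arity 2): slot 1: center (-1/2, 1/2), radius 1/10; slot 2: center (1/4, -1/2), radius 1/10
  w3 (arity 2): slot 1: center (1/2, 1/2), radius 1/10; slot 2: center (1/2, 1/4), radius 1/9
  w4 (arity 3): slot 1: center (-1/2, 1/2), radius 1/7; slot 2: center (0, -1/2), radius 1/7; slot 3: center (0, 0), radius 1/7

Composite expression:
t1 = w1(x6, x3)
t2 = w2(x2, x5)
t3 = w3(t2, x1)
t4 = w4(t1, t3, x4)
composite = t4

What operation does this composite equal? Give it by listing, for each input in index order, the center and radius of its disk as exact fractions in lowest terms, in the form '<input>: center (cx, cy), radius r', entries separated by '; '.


x1: center (1/14, -13/28), radius 1/63; x2: center (9/140, -59/140), radius 1/700; x3: center (-1/2, 1/2), radius 1/63; x4: center (0, 0), radius 1/7; x5: center (3/40, -61/140), radius 1/700; x6: center (-4/7, 13/28), radius 1/70

Only the slot chain above each x matters under w4; compose those maps.
tracing x6 down its 2-map path: center (-4/7, 13/28), radius 1/70
tracing x3 down its 2-map path: center (-1/2, 1/2), radius 1/63
tracing x2 down its 3-map path: center (9/140, -59/140), radius 1/700
tracing x5 down its 3-map path: center (3/40, -61/140), radius 1/700
tracing x1 down its 2-map path: center (1/14, -13/28), radius 1/63
tracing x4 down its 1-map path: center (0, 0), radius 1/7


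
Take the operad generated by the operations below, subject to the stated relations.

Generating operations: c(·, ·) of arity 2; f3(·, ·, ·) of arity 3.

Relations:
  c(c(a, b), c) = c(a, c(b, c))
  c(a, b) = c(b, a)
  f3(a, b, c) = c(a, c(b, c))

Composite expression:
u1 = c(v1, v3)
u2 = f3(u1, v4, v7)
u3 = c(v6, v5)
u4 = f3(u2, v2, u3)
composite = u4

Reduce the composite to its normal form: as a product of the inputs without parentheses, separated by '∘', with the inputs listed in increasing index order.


Any arrangement under f3 is one operation, so sort the v-inputs.
c(v1, v3) collapses to v1 ∘ v3
f3(c(v1, v3), v4, v7) collapses to v1 ∘ v3 ∘ v4 ∘ v7
c(v6, v5) collapses to v6 ∘ v5
f3(f3(c(v1, v3), v4, v7), v2, c(v6, v5)) collapses to v1 ∘ v3 ∘ v4 ∘ v7 ∘ v2 ∘ v6 ∘ v5
sorting the factors by input index: v1 ∘ v2 ∘ v3 ∘ v4 ∘ v5 ∘ v6 ∘ v7

v1 ∘ v2 ∘ v3 ∘ v4 ∘ v5 ∘ v6 ∘ v7


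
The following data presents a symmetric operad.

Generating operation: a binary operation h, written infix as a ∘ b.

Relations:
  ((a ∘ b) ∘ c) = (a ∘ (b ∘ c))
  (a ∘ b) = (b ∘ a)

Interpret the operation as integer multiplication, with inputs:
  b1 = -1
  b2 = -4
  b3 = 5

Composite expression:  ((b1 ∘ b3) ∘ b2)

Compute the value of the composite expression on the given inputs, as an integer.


20

(b1 ∘ b3) = -5
((b1 ∘ b3) ∘ b2) = 20


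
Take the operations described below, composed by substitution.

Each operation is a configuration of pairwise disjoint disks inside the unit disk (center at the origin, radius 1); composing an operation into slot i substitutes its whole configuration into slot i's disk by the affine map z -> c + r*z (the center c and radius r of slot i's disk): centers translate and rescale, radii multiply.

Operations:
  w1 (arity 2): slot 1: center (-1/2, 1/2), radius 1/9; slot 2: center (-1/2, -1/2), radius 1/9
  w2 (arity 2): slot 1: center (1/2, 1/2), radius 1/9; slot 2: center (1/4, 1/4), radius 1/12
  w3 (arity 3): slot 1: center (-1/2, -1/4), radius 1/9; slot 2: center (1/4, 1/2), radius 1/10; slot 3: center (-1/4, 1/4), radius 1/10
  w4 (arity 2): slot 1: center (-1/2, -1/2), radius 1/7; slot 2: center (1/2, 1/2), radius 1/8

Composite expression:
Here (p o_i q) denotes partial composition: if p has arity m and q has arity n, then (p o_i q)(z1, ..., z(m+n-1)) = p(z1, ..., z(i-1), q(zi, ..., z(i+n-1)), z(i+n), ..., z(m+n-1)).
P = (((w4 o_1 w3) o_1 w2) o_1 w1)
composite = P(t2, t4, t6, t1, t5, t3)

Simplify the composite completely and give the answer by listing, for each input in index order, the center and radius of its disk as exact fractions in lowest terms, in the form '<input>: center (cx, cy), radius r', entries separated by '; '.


t1: center (-13/28, -3/7), radius 1/70; t2: center (-320/567, -1195/2268), radius 1/5103; t3: center (1/2, 1/2), radius 1/8; t4: center (-320/567, -1199/2268), radius 1/5103; t5: center (-15/28, -13/28), radius 1/70; t6: center (-143/252, -67/126), radius 1/756


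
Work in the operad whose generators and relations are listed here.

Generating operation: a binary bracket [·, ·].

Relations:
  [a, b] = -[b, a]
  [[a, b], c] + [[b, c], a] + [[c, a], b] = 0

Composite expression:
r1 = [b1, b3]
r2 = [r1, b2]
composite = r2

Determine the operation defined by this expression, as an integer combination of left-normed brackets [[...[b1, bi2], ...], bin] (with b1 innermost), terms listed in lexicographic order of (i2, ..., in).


[[b1, b3], b2]

Skip Jacobi rewriting: expand, keep b1-initial words, read off terms.
Composite bracket: [[b1, b3], b2]
The bracket unfolds into 4 signed words via [a, b] = ab - ba (2^2 = 4).
Coefficients come from the b1-initial words:
  b1b3b2 appears with sign +1, giving the term +[[b1, b3], b2]


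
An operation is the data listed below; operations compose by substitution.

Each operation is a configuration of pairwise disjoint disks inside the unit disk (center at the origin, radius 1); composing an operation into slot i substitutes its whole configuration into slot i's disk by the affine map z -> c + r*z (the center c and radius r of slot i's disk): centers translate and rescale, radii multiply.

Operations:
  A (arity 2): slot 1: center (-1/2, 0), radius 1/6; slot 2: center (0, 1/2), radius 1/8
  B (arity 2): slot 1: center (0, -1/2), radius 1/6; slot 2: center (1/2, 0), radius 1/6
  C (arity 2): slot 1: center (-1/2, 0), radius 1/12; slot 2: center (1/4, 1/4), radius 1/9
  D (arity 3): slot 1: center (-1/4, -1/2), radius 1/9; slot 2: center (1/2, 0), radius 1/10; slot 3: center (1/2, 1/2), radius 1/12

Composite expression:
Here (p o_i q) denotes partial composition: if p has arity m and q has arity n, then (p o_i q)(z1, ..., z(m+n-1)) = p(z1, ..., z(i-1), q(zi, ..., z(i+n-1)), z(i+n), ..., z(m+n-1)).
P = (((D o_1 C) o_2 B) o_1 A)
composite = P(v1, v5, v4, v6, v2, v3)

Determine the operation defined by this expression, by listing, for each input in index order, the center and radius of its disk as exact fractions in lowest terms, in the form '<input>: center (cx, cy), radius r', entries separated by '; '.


v1: center (-67/216, -1/2), radius 1/648; v2: center (1/2, 0), radius 1/10; v3: center (1/2, 1/2), radius 1/12; v4: center (-2/9, -155/324), radius 1/486; v5: center (-11/36, -107/216), radius 1/864; v6: center (-35/162, -17/36), radius 1/486

Affine substitution under D: radii multiply and v-centers shift.
tracing v1 down its 3-map path: center (-67/216, -1/2), radius 1/648
tracing v5 down its 3-map path: center (-11/36, -107/216), radius 1/864
tracing v4 down its 3-map path: center (-2/9, -155/324), radius 1/486
tracing v6 down its 3-map path: center (-35/162, -17/36), radius 1/486
tracing v2 down its 1-map path: center (1/2, 0), radius 1/10
tracing v3 down its 1-map path: center (1/2, 1/2), radius 1/12


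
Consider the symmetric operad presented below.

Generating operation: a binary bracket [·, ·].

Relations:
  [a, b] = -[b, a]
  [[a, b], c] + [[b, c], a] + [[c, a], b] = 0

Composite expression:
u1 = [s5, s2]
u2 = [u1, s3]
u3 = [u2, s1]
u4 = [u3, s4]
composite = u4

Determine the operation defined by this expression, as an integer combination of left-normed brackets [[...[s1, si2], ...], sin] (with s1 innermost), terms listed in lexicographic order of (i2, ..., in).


[[[[s1, s2], s5], s3], s4] - [[[[s1, s3], s2], s5], s4] + [[[[s1, s3], s5], s2], s4] - [[[[s1, s5], s2], s3], s4]


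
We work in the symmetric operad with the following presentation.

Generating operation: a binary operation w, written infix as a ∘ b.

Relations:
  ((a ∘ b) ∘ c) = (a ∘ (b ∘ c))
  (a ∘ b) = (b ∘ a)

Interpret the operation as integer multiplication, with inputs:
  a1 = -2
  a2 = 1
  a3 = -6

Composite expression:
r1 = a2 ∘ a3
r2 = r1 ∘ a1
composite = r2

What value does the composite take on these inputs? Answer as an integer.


(a2 ∘ a3) = -6
((a2 ∘ a3) ∘ a1) = 12

12


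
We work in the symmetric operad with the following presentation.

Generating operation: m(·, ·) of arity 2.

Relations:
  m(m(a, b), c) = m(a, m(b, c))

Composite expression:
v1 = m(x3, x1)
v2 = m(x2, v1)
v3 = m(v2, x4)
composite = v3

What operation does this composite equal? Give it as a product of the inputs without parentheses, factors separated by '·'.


Key point: m is associative — brackets drop, the x-order remains.
m(x3, x1) linearizes to x3 · x1
m(x2, m(x3, x1)) linearizes to x2 · x3 · x1
m(m(x2, m(x3, x1)), x4) linearizes to x2 · x3 · x1 · x4

x2 · x3 · x1 · x4


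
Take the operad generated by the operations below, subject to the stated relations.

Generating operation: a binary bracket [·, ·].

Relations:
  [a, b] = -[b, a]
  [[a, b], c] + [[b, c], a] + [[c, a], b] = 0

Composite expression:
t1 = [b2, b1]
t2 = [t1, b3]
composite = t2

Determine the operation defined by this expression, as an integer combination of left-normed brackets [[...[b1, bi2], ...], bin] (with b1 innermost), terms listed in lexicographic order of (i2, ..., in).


-[[b1, b2], b3]

Antisymmetry and Jacobi reduce to b1-anchored left-normed brackets.
Composite bracket: [[b2, b1], b3]
Under [a, b] = ab - ba we get 4 signed associative words (2^2 = 4).
Keep just the words that open with b1:
  b1b2b3 (sign -1) contributes -[[b1, b2], b3]


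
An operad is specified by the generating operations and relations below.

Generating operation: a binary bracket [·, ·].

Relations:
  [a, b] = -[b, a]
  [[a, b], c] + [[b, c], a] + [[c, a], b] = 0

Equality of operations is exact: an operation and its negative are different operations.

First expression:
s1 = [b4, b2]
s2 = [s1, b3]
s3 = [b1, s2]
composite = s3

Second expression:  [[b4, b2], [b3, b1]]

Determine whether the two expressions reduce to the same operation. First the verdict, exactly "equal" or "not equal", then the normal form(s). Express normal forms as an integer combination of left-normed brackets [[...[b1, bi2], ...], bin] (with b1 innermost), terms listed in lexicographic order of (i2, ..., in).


not equal; first: -[[[b1, b2], b4], b3] + [[[b1, b3], b2], b4] - [[[b1, b3], b4], b2] + [[[b1, b4], b2], b3]; second: -[[[b1, b3], b2], b4] + [[[b1, b3], b4], b2]

The first composite normalizes to -[[[b1, b2], b4], b3] + [[[b1, b3], b2], b4] - [[[b1, b3], b4], b2] + [[[b1, b4], b2], b3]
The second composite normalizes to -[[[b1, b3], b2], b4] + [[[b1, b3], b4], b2]
Distinct normal forms: not equal.


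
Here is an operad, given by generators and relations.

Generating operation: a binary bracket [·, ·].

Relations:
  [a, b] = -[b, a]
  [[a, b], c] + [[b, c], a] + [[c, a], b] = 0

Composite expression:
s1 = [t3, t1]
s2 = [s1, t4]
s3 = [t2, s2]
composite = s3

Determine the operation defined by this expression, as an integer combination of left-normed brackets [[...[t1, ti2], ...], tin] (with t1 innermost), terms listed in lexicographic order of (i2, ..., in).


[[[t1, t3], t4], t2]

In the tensor algebra, words opening t1 carry the t1-anchored form.
Composite bracket: [t2, [[t3, t1], t4]]
Applying ab - ba throughout gives 8 signed words (2^3 = 8).
Collect the words opening with t1:
  t1t3t4t2 appears with sign +1, giving the term +[[[t1, t3], t4], t2]


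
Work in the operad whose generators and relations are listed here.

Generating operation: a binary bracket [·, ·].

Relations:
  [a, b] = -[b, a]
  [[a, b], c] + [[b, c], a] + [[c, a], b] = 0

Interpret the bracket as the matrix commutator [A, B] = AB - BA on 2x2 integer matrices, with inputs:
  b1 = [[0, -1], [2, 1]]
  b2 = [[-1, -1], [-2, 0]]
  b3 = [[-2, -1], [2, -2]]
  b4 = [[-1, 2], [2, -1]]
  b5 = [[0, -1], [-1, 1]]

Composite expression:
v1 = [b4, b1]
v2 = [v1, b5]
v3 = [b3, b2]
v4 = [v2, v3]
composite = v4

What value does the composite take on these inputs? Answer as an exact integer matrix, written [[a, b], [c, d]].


[[34, 88], [96, -34]]

[b4, b1] = [[6, 2], [-2, -6]]
[[b4, b1], b5] = [[-4, -10], [14, 4]]
[b3, b2] = [[4, -1], [-2, -4]]
[[[b4, b1], b5], [b3, b2]] = [[34, 88], [96, -34]]


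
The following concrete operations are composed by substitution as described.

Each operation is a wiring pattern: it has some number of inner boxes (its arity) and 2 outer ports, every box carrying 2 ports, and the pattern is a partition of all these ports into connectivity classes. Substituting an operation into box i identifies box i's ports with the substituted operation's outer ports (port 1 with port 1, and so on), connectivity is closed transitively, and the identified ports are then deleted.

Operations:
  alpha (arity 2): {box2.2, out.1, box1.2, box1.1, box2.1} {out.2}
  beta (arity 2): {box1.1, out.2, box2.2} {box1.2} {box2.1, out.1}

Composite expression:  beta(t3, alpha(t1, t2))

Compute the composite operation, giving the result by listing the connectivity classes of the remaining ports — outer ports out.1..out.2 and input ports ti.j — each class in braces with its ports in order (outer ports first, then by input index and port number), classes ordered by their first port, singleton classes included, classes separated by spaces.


{out.1, t1.1, t1.2, t2.1, t2.2} {out.2, t3.1} {t3.2}

After gluing at beta, chains via deleted ports link the t-ports.
after alpha, the pattern on (t1, t2) reads {out.1, t1.1, t1.2, t2.1, t2.2} {out.2} (out.j = its outer ports)
after beta, the pattern on (t3, t1, t2) reads {out.1, t1.1, t1.2, t2.1, t2.2} {out.2, t3.1} {t3.2} (out.j = its outer ports)


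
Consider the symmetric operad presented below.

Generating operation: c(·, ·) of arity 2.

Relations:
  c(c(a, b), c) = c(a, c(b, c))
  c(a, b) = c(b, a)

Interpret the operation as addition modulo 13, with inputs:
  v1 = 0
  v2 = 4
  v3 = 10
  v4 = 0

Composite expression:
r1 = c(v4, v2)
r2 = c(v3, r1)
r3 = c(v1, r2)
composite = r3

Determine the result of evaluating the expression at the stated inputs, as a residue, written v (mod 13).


1 (mod 13)

c(v4, v2) = 4
c(v3, c(v4, v2)) = 1
c(v1, c(v3, c(v4, v2))) = 1


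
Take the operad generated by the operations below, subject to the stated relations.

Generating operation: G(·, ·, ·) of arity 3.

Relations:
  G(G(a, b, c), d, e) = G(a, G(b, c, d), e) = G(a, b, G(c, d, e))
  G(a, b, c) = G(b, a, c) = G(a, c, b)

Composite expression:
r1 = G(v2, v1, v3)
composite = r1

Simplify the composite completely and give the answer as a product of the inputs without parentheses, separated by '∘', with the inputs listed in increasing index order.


v1 ∘ v2 ∘ v3

Both nesting and order wash out for G; what remains is which v's occur.
G(v2, v1, v3) linearizes to v2 ∘ v1 ∘ v3
putting the inputs in ascending order: v1 ∘ v2 ∘ v3


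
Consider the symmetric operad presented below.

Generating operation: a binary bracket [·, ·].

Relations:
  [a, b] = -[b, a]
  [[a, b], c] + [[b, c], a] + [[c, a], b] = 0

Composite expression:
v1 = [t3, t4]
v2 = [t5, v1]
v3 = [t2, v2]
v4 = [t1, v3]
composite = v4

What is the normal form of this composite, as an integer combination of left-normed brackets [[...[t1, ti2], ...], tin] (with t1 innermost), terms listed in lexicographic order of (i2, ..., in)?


Expand each bracket as ab - ba; the t1-initial words give the coefficients.
Composite bracket: [t1, [t2, [t5, [t3, t4]]]]
Under [a, b] = ab - ba we get 16 signed associative words (2^4 = 16).
Keep just the words that open with t1:
  from t1t2t3t4t5, sign -1: term -[[[[t1, t2], t3], t4], t5]
  from t1t2t4t3t5, sign +1: term +[[[[t1, t2], t4], t3], t5]
  from t1t2t5t3t4, sign +1: term +[[[[t1, t2], t5], t3], t4]
  from t1t2t5t4t3, sign -1: term -[[[[t1, t2], t5], t4], t3]
  from t1t3t4t5t2, sign +1: term +[[[[t1, t3], t4], t5], t2]
  from t1t4t3t5t2, sign -1: term -[[[[t1, t4], t3], t5], t2]
  from t1t5t3t4t2, sign -1: term -[[[[t1, t5], t3], t4], t2]
  from t1t5t4t3t2, sign +1: term +[[[[t1, t5], t4], t3], t2]

-[[[[t1, t2], t3], t4], t5] + [[[[t1, t2], t4], t3], t5] + [[[[t1, t2], t5], t3], t4] - [[[[t1, t2], t5], t4], t3] + [[[[t1, t3], t4], t5], t2] - [[[[t1, t4], t3], t5], t2] - [[[[t1, t5], t3], t4], t2] + [[[[t1, t5], t4], t3], t2]


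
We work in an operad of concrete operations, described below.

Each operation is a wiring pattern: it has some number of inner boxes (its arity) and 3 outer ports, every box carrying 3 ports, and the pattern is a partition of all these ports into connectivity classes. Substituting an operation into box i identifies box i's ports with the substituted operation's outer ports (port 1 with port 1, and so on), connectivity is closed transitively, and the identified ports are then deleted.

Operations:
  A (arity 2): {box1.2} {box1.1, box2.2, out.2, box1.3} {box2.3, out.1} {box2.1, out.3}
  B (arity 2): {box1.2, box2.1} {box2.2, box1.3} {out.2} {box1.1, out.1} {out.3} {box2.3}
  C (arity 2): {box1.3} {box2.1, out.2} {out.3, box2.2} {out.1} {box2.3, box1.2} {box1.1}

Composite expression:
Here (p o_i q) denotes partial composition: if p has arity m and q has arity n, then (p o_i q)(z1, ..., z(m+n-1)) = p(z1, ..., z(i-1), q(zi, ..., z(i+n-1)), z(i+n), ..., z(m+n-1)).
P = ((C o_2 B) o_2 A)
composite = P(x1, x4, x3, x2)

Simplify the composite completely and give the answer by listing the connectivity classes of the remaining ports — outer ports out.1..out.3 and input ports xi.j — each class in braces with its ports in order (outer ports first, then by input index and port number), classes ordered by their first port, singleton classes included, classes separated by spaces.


Connectivity passes through glued C-boundaries; trace each wire chain.
the subtree at A composes to {out.1, x3.3} {out.2, x3.2, x4.1, x4.3} {out.3, x3.1} {x4.2} on (x4, x3); out.j = own outer ports
the subtree at B composes to {out.1, x3.3} {out.2} {out.3} {x2.1, x3.2, x4.1, x4.3} {x2.2, x3.1} {x2.3} {x4.2} on (x4, x3, x2); out.j = own outer ports
the subtree at C composes to {out.1} {out.2, x3.3} {out.3} {x1.1} {x1.2} {x1.3} {x2.1, x3.2, x4.1, x4.3} {x2.2, x3.1} {x2.3} {x4.2} on (x1, x4, x3, x2); out.j = own outer ports

{out.1} {out.2, x3.3} {out.3} {x1.1} {x1.2} {x1.3} {x2.1, x3.2, x4.1, x4.3} {x2.2, x3.1} {x2.3} {x4.2}
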